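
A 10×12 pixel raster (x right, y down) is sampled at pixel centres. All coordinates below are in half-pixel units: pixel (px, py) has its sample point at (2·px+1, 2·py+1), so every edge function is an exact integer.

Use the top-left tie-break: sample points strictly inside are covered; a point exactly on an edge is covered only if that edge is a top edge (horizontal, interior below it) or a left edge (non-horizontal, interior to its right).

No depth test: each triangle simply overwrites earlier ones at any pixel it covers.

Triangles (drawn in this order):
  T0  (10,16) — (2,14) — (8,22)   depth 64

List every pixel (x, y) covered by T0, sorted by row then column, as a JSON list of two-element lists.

T0:
  2·area = 52  (B↔C swapped to make it positive)
  edge (10, 16)→(8, 22): d=(-2,6) right/bottom  bias=-1
  edge (8, 22)→(2, 14): d=(-6,-8) top-left  bias=+0
  edge (2, 14)→(10, 16): d=(8,2) right/bottom  bias=-1
    (7,0)@(15, 1): e=[0,182,-130] → ·  [on edge]
    (6,3)@(13, 7): e=[0,130,-78] → ·  [on edge]
    (5,6)@(11, 13): e=[0,78,-26] → ·  [on edge]
    (1,7)@(3, 15): e=[44,2,6] → █
    (2,7)@(5, 15): e=[32,18,2] → █
    (3,7)@(7, 15): e=[20,34,-2] → ·
    (1,8)@(3, 17): e=[40,-10,22] → ·
    (2,8)@(5, 17): e=[28,6,18] → █
    (3,8)@(7, 17): e=[16,22,14] → █
    (4,8)@(9, 17): e=[4,38,10] → █
    (5,8)@(11, 17): e=[-8,54,6] → ·
    (2,9)@(5, 19): e=[24,-6,34] → ·
    (4,9)@(9, 19): e=[0,26,26] → ·  [on edge]
  covered (6 px):
    · · · · · · · · · ·
    · · · · · · · · · ·
    · · · · · · · · · ·
    · · · · · · · · · ·
    · · · · · · · · · ·
    · · · · · · · · · ·
    · · · · · · · · · ·
    · █ █ · · · · · · ·
    · · █ █ █ · · · · ·
    · · · █ · · · · · ·
    · · · · · · · · · ·
    · · · · · · · · · ·

Final: [[1,7],[2,7],[2,8],[3,8],[4,8],[3,9]]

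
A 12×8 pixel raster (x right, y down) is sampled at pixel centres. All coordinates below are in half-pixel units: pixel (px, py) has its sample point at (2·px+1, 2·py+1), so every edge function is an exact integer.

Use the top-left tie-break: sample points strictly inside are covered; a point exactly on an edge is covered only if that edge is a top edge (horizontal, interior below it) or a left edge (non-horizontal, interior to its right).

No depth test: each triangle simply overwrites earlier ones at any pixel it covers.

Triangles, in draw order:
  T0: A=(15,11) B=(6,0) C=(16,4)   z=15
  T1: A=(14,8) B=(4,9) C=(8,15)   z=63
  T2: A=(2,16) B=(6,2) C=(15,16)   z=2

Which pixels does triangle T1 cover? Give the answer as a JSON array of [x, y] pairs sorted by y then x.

T0:
  2·area = 74
  edge (15, 11)→(6, 0): d=(-9,-11) top-left  bias=+0
  edge (6, 0)→(16, 4): d=(10,4) right/bottom  bias=-1
  edge (16, 4)→(15, 11): d=(-1,7) right/bottom  bias=-1
    (3,0)@(7, 1): e=[2,6,66] → █
    (4,0)@(9, 1): e=[24,-2,52] → ·
    (3,1)@(7, 3): e=[-16,26,64] → ·
    (4,1)@(9, 3): e=[6,18,50] → █
    (5,1)@(11, 3): e=[28,10,36] → █
    (6,1)@(13, 3): e=[50,2,22] → █
    (7,1)@(15, 3): e=[72,-6,8] → ·
    (4,2)@(9, 5): e=[-12,38,48] → ·
    (5,2)@(11, 5): e=[10,30,34] → █
    (7,2)@(15, 5): e=[54,14,6] → █
    (8,2)@(17, 5): e=[76,6,-8] → ·
    (5,3)@(11, 7): e=[-8,50,32] → ·
    (7,5)@(15, 11): e=[0,74,0] → ·  [on edge]
  covered (10 px):
    · · · █ · · · · · · · ·
    · · · · █ █ █ · · · · ·
    · · · · · █ █ █ · · · ·
    · · · · · · █ █ · · · ·
    · · · · · · · █ · · · ·
    · · · · · · · · · · · ·
    · · · · · · · · · · · ·
    · · · · · · · · · · · ·
T1:
  2·area = 64  (B↔C swapped to make it positive)
  edge (14, 8)→(8, 15): d=(-6,7) right/bottom  bias=-1
  edge (8, 15)→(4, 9): d=(-4,-6) top-left  bias=+0
  edge (4, 9)→(14, 8): d=(10,-1) top-left  bias=+0
    (2,4)@(5, 9): e=[57,6,1] → █
    (3,4)@(7, 9): e=[43,18,3] → █
    (4,4)@(9, 9): e=[29,30,5] → █
    (5,4)@(11, 9): e=[15,42,7] → █
    (6,4)@(13, 9): e=[1,54,9] → █
    (7,4)@(15, 9): e=[-13,66,11] → ·
    (2,5)@(5, 11): e=[45,-2,21] → ·
    (3,5)@(7, 11): e=[31,10,23] → █
    (6,5)@(13, 11): e=[-11,46,29] → ·
    (3,6)@(7, 13): e=[19,2,43] → █
    (5,6)@(11, 13): e=[-9,26,47] → ·
    (3,7)@(7, 15): e=[7,-6,63] → ·
  covered (10 px):
    · · · · · · · · · · · ·
    · · · · · · · · · · · ·
    · · · · · · · · · · · ·
    · · · · · · · · · · · ·
    · · █ █ █ █ █ · · · · ·
    · · · █ █ █ · · · · · ·
    · · · █ █ · · · · · · ·
    · · · · · · · · · · · ·
T2:
  2·area = 182
  edge (2, 16)→(6, 2): d=(4,-14) top-left  bias=+0
  edge (6, 2)→(15, 16): d=(9,14) right/bottom  bias=-1
  edge (15, 16)→(2, 16): d=(-13,0) right/bottom  bias=-1
    (3,2)@(7, 5): e=[26,13,143] → █
    (4,2)@(9, 5): e=[54,-15,143] → ·
    (2,3)@(5, 7): e=[6,59,117] → █
    (4,3)@(9, 7): e=[62,3,117] → █
    (5,3)@(11, 7): e=[90,-25,117] → ·
    (2,4)@(5, 9): e=[14,77,91] → █
    (5,4)@(11, 9): e=[98,-7,91] → ·
    (2,5)@(5, 11): e=[22,95,65] → █
    (5,5)@(11, 11): e=[106,11,65] → █
    (6,5)@(13, 11): e=[134,-17,65] → ·
    (1,6)@(3, 13): e=[2,141,39] → █
    (6,6)@(13, 13): e=[142,1,39] → █
  covered (23 px):
    · · · · · · · · · · · ·
    · · · · · · · · · · · ·
    · · · █ · · · · · · · ·
    · · █ █ █ · · · · · · ·
    · · █ █ █ · · · · · · ·
    · · █ █ █ █ · · · · · ·
    · █ █ █ █ █ █ · · · · ·
    · █ █ █ █ █ █ · · · · ·

Final: [[2,4],[3,4],[4,4],[5,4],[6,4],[3,5],[4,5],[5,5],[3,6],[4,6]]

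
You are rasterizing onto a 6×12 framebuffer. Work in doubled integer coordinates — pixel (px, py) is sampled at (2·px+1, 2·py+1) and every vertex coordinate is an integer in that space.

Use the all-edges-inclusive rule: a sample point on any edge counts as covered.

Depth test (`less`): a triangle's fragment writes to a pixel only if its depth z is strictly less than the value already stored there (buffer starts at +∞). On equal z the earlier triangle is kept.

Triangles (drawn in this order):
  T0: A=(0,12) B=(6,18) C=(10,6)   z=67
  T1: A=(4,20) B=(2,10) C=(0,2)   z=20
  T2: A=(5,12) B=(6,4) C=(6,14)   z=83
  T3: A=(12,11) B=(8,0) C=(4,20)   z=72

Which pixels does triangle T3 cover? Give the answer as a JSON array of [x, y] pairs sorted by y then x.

T0:
  2·area = 96  (B↔C swapped to make it positive)
  edge (0, 12)→(10, 6): d=(10,-6) inclusive
  edge (10, 6)→(6, 18): d=(-4,12) inclusive
  edge (6, 18)→(0, 12): d=(-6,-6) inclusive
    (5,1)@(11, 3): e=[-24,0,120] → .  [on edge]
    (4,3)@(9, 7): e=[4,8,84] → X
    (5,3)@(11, 7): e=[16,-16,96] → .
    (2,4)@(5, 9): e=[0,48,48] → X  [on edge]
    (3,4)@(7, 9): e=[12,24,60] → X
    (4,4)@(9, 9): e=[24,0,72] → X  [on edge]
    (5,4)@(11, 9): e=[36,-24,84] → .
    (1,5)@(3, 11): e=[8,64,24] → X
    (4,5)@(9, 11): e=[44,-8,60] → .
    (0,6)@(1, 13): e=[16,80,0] → X  [on edge]
    (4,6)@(9, 13): e=[64,-16,48] → .
    (0,7)@(1, 15): e=[36,72,-12] → .
    (1,7)@(3, 15): e=[48,48,0] → X  [on edge]
    (3,7)@(7, 15): e=[72,0,24] → X  [on edge]
    (2,8)@(5, 17): e=[80,16,0] → X  [on edge]
    (3,9)@(7, 19): e=[112,-16,0] → .  [on edge]
    (2,10)@(5, 21): e=[120,0,-24] → .  [on edge]
    (4,10)@(9, 21): e=[144,-48,0] → .  [on edge]
    (5,11)@(11, 23): e=[176,-80,0] → .  [on edge]
  covered (15 px):
    . . . . . .
    . . . . . .
    . . . . . .
    . . . . X .
    . . X X X .
    . X X X . .
    X X X X . .
    . X X X . .
    . . X . . .
    . . . . . .
    . . . . . .
    . . . . . .
T1:
  2·area = 4  (B↔C swapped to make it positive)
  edge (4, 20)→(0, 2): d=(-4,-18) inclusive
  edge (0, 2)→(2, 10): d=(2,8) inclusive
  edge (2, 10)→(4, 20): d=(2,10) inclusive
    (0,2)@(1, 5): e=[6,-2,0] → .  [on edge]
    (1,7)@(3, 15): e=[2,2,0] → X  [on edge]
    (2,7)@(5, 15): e=[38,-14,-20] → .
    (1,8)@(3, 17): e=[-6,6,4] → .
  covered (1 px):
    . . . . . .
    . . . . . .
    . . . . . .
    . . . . . .
    . . . . . .
    . . . . . .
    . . . . . .
    . X . . . .
    . . . . . .
    . . . . . .
    . . . . . .
    . . . . . .
T2:
  2·area = 10
  edge (5, 12)→(6, 4): d=(1,-8) inclusive
  edge (6, 4)→(6, 14): d=(0,10) inclusive
  edge (6, 14)→(5, 12): d=(-1,-2) inclusive
  covered (0 px):
    . . . . . .
    . . . . . .
    . . . . . .
    . . . . . .
    . . . . . .
    . . . . . .
    . . . . . .
    . . . . . .
    . . . . . .
    . . . . . .
    . . . . . .
    . . . . . .
T3:
  2·area = 124  (B↔C swapped to make it positive)
  edge (12, 11)→(4, 20): d=(-8,9) inclusive
  edge (4, 20)→(8, 0): d=(4,-20) inclusive
  edge (8, 0)→(12, 11): d=(4,11) inclusive
    (4,1)@(9, 3): e=[91,32,1] → X
    (5,1)@(11, 3): e=[73,72,-21] → .
    (3,2)@(7, 5): e=[93,0,31] → X  [on edge]
    (5,2)@(11, 5): e=[57,80,-13] → .
    (3,3)@(7, 7): e=[77,8,39] → X
    (5,3)@(11, 7): e=[41,88,-5] → .
    (3,4)@(7, 9): e=[61,16,47] → X
    (5,4)@(11, 9): e=[25,96,3] → X
    (3,5)@(7, 11): e=[45,24,55] → X
    (3,6)@(7, 13): e=[29,32,63] → X
    (5,6)@(11, 13): e=[-7,112,19] → .
    (2,7)@(5, 15): e=[31,0,93] → X  [on edge]
  covered (16 px):
    . . . . . .
    . . . . X .
    . . . X X .
    . . . X X .
    . . . X X X
    . . . X X X
    . . . X X .
    . . X X . .
    . . X . . .
    . . . . . .
    . . . . . .
    . . . . . .

Result: [[4,1],[3,2],[4,2],[3,3],[4,3],[3,4],[4,4],[5,4],[3,5],[4,5],[5,5],[3,6],[4,6],[2,7],[3,7],[2,8]]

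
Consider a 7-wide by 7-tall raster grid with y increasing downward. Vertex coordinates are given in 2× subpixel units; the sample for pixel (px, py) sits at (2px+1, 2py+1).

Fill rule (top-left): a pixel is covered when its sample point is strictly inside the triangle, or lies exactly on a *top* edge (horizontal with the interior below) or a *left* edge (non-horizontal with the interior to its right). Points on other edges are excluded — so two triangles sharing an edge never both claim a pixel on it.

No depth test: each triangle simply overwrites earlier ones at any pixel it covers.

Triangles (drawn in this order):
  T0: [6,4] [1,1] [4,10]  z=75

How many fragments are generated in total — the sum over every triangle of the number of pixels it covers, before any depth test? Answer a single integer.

T0:
  2·area = 36  (B↔C swapped to make it positive)
  edge (6, 4)→(4, 10): d=(-2,6) right/bottom  bias=-1
  edge (4, 10)→(1, 1): d=(-3,-9) top-left  bias=+0
  edge (1, 1)→(6, 4): d=(5,3) right/bottom  bias=-1
    (0,0)@(1, 1): e=[36,0,0] → ·  [on edge]
    (3,0)@(7, 1): e=[0,54,-18] → ·  [on edge]
    (1,1)@(3, 3): e=[20,12,4] → #
    (2,1)@(5, 3): e=[8,30,-2] → ·
    (1,2)@(3, 5): e=[16,6,14] → #
    (2,2)@(5, 5): e=[4,24,8] → #
    (3,2)@(7, 5): e=[-8,42,2] → ·
    (1,3)@(3, 7): e=[12,0,24] → #  [on edge]
    (2,3)@(5, 7): e=[0,18,18] → ·  [on edge]
    (5,3)@(11, 7): e=[-36,72,0] → ·  [on edge]
    (1,4)@(3, 9): e=[8,-6,34] → ·
    (1,6)@(3, 13): e=[0,-18,54] → ·  [on edge]
    (2,6)@(5, 13): e=[-12,0,48] → ·  [on edge]
  covered (4 px):
    · · · · · · ·
    · # · · · · ·
    · # # · · · ·
    · # · · · · ·
    · · · · · · ·
    · · · · · · ·
    · · · · · · ·

Final: 4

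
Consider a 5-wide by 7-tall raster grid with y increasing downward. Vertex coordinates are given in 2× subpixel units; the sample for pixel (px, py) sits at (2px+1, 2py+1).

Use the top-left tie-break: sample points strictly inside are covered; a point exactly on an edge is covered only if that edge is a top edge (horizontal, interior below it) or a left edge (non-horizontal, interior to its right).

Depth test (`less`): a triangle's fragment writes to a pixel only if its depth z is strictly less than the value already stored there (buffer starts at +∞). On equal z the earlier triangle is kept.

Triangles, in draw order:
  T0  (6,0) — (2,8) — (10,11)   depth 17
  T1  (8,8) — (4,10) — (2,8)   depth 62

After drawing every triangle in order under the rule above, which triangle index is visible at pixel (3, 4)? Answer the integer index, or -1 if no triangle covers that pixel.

T0:
  2·area = 76  (B↔C swapped to make it positive)
  edge (6, 0)→(10, 11): d=(4,11) right/bottom  bias=-1
  edge (10, 11)→(2, 8): d=(-8,-3) top-left  bias=+0
  edge (2, 8)→(6, 0): d=(4,-8) top-left  bias=+0
    (2,1)@(5, 3): e=[23,49,4] → █
    (3,1)@(7, 3): e=[1,55,20] → █
    (4,1)@(9, 3): e=[-21,61,36] → ·
    (2,2)@(5, 5): e=[31,33,12] → █
    (4,2)@(9, 5): e=[-13,45,44] → ·
    (1,3)@(3, 7): e=[61,11,4] → █
    (4,3)@(9, 7): e=[-5,29,52] → ·
    (1,4)@(3, 9): e=[69,-5,12] → ·
    (2,4)@(5, 9): e=[47,1,28] → █
    (4,4)@(9, 9): e=[3,13,60] → █
    (2,5)@(5, 11): e=[55,-15,36] → ·
    (3,5)@(7, 11): e=[33,-9,52] → ·
  covered (10 px):
    · · · · ·
    · · █ █ ·
    · · █ █ ·
    · █ █ █ ·
    · · █ █ █
    · · · · ·
    · · · · ·
T1:
  2·area = 12
  edge (8, 8)→(4, 10): d=(-4,2) right/bottom  bias=-1
  edge (4, 10)→(2, 8): d=(-2,-2) top-left  bias=+0
  edge (2, 8)→(8, 8): d=(6,0) top-left  bias=+0
    (0,3)@(1, 7): e=[18,0,-6] → ·  [on edge]
    (1,4)@(3, 9): e=[6,0,6] → █  [on edge]
    (2,4)@(5, 9): e=[2,4,6] → █
    (3,4)@(7, 9): e=[-2,8,6] → ·
    (1,5)@(3, 11): e=[-2,-4,18] → ·
    (2,5)@(5, 11): e=[-6,0,18] → ·  [on edge]
    (3,6)@(7, 13): e=[-18,0,30] → ·  [on edge]
  covered (2 px):
    · · · · ·
    · · · · ·
    · · · · ·
    · · · · ·
    · █ █ · ·
    · · · · ·
    · · · · ·

Z-buffer (winner per pixel, '.' = empty):
  . . . . .
  . . 0 0 .
  . . 0 0 .
  . 0 0 0 .
  . 1 0 0 0
  . . . . .
  . . . . .

Answer: 0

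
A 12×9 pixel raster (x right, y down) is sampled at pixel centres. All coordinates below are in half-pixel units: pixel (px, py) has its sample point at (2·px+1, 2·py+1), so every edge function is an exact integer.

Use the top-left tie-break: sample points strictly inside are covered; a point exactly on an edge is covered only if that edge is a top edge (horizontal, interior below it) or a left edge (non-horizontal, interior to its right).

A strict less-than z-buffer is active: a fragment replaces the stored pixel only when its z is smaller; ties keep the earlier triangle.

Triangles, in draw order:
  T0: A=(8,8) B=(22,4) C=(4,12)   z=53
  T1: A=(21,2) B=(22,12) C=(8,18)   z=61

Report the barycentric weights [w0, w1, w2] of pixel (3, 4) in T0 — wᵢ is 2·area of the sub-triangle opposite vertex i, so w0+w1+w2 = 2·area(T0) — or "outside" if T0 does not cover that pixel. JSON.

T0:
  2·area = 40
  edge (8, 8)→(22, 4): d=(14,-4) top-left  bias=+0
  edge (22, 4)→(4, 12): d=(-18,8) right/bottom  bias=-1
  edge (4, 12)→(8, 8): d=(4,-4) top-left  bias=+0
    (7,0)@(15, 1): e=[-70,110,0] → .  [on edge]
    (6,1)@(13, 3): e=[-50,90,0] → .  [on edge]
    (5,2)@(11, 5): e=[-30,70,0] → .  [on edge]
    (9,2)@(19, 5): e=[2,6,32] → X
    (10,2)@(21, 5): e=[10,-10,40] → .
    (4,3)@(9, 7): e=[-10,50,0] → .  [on edge]
    (6,3)@(13, 7): e=[6,18,16] → X
    (7,3)@(15, 7): e=[14,2,24] → X
    (8,3)@(17, 7): e=[22,-14,32] → .
    (9,3)@(19, 7): e=[30,-30,40] → .
    (3,4)@(7, 9): e=[10,30,0] → X  [on edge]
    (4,4)@(9, 9): e=[18,14,8] → X
    (2,5)@(5, 11): e=[30,10,0] → X  [on edge]
    (1,6)@(3, 13): e=[50,-10,0] → .  [on edge]
    (0,7)@(1, 15): e=[70,-30,0] → .  [on edge]
  covered (6 px):
    . . . . . . . . . . . .
    . . . . . . . . . . . .
    . . . . . . . . . X . .
    . . . . . . X X . . . .
    . . . X X . . . . . . .
    . . X . . . . . . . . .
    . . . . . . . . . . . .
    . . . . . . . . . . . .
    . . . . . . . . . . . .
T1:
  2·area = 146
  edge (21, 2)→(22, 12): d=(1,10) right/bottom  bias=-1
  edge (22, 12)→(8, 18): d=(-14,6) right/bottom  bias=-1
  edge (8, 18)→(21, 2): d=(13,-16) top-left  bias=+0
    (10,1)@(21, 3): e=[1,132,13] → X
    (11,1)@(23, 3): e=[-19,120,45] → .
    (9,2)@(19, 5): e=[23,116,7] → X
    (11,2)@(23, 5): e=[-17,92,71] → .
    (8,3)@(17, 7): e=[45,100,1] → X
    (11,3)@(23, 7): e=[-15,64,97] → .
    (8,4)@(17, 9): e=[47,72,27] → X
    (11,4)@(23, 9): e=[-13,36,123] → .
    (7,5)@(15, 11): e=[69,56,21] → X
    (11,5)@(23, 11): e=[-11,8,149] → .
    (6,6)@(13, 13): e=[91,40,15] → X
    (10,6)@(21, 13): e=[11,-8,143] → .
    (7,7)@(15, 15): e=[73,0,73] → .  [on edge]
  covered (20 px):
    . . . . . . . . . . . .
    . . . . . . . . . . X .
    . . . . . . . . . X X .
    . . . . . . . . X X X .
    . . . . . . . . X X X .
    . . . . . . . X X X X .
    . . . . . . X X X X . .
    . . . . . X X . . . . .
    . . . . X . . . . . . .

Answer: [30,0,10]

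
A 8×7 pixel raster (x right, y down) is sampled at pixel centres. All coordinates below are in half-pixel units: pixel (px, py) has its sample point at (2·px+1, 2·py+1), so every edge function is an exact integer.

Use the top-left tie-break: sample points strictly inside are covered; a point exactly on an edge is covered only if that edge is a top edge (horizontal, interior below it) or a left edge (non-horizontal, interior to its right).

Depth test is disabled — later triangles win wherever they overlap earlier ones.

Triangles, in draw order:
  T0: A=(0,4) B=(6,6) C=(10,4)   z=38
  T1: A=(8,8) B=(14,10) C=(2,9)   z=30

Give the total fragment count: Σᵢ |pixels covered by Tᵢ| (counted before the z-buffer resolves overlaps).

T0:
  2·area = 20  (B↔C swapped to make it positive)
  edge (0, 4)→(10, 4): d=(10,0) top-left  bias=+0
  edge (10, 4)→(6, 6): d=(-4,2) right/bottom  bias=-1
  edge (6, 6)→(0, 4): d=(-6,-2) top-left  bias=+0
    (1,2)@(3, 5): e=[10,10,0] → X  [on edge]
    (2,2)@(5, 5): e=[10,6,4] → X
    (3,2)@(7, 5): e=[10,2,8] → X
    (4,2)@(9, 5): e=[10,-2,12] → .
    (1,3)@(3, 7): e=[30,2,-12] → .
    (2,3)@(5, 7): e=[30,-2,-8] → .
    (3,3)@(7, 7): e=[30,-6,-4] → .
    (4,3)@(9, 7): e=[30,-10,0] → .  [on edge]
    (7,4)@(15, 9): e=[50,-30,0] → .  [on edge]
  covered (3 px):
    . . . . . . . .
    . . . . . . . .
    . X X X . . . .
    . . . . . . . .
    . . . . . . . .
    . . . . . . . .
    . . . . . . . .
T1:
  2·area = 18
  edge (8, 8)→(14, 10): d=(6,2) right/bottom  bias=-1
  edge (14, 10)→(2, 9): d=(-12,-1) top-left  bias=+0
  edge (2, 9)→(8, 8): d=(6,-1) top-left  bias=+0
    (2,3)@(5, 7): e=[0,27,-9] → .  [on edge]
    (1,4)@(3, 9): e=[16,1,1] → X
    (2,4)@(5, 9): e=[12,3,3] → X
    (3,4)@(7, 9): e=[8,5,5] → X
    (4,4)@(9, 9): e=[4,7,7] → X
    (5,4)@(11, 9): e=[0,9,9] → .  [on edge]
    (1,5)@(3, 11): e=[28,-23,13] → .
    (2,5)@(5, 11): e=[24,-21,15] → .
    (3,5)@(7, 11): e=[20,-19,17] → .
    (4,5)@(9, 11): e=[16,-17,19] → .
  covered (4 px):
    . . . . . . . .
    . . . . . . . .
    . . . . . . . .
    . . . . . . . .
    . X X X X . . .
    . . . . . . . .
    . . . . . . . .

Final: 7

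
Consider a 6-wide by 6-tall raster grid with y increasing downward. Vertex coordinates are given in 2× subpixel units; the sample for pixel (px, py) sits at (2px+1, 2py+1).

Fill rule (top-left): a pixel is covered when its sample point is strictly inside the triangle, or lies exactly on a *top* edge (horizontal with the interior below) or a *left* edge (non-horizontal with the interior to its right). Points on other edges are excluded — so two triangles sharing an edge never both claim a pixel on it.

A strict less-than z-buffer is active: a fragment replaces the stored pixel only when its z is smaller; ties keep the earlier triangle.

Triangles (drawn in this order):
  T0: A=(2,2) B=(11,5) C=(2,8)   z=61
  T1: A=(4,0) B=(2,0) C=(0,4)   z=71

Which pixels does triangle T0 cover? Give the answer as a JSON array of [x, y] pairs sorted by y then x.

T0:
  2·area = 54
  edge (2, 2)→(11, 5): d=(9,3) right/bottom  bias=-1
  edge (11, 5)→(2, 8): d=(-9,3) right/bottom  bias=-1
  edge (2, 8)→(2, 2): d=(0,-6) top-left  bias=+0
    (1,1)@(3, 3): e=[6,42,6] → █
    (2,1)@(5, 3): e=[0,36,18] → ·  [on edge]
    (1,2)@(3, 5): e=[24,24,6] → █
    (2,2)@(5, 5): e=[18,18,18] → █
    (3,2)@(7, 5): e=[12,12,30] → █
    (4,2)@(9, 5): e=[6,6,42] → █
    (5,2)@(11, 5): e=[0,0,54] → ·  [on edge]
    (1,3)@(3, 7): e=[42,6,6] → █
    (2,3)@(5, 7): e=[36,0,18] → ·  [on edge]
    (3,3)@(7, 7): e=[30,-6,30] → ·
    (4,3)@(9, 7): e=[24,-12,42] → ·
    (1,4)@(3, 9): e=[60,-12,6] → ·
  covered (6 px):
    · · · · · ·
    · █ · · · ·
    · █ █ █ █ ·
    · █ · · · ·
    · · · · · ·
    · · · · · ·
T1:
  2·area = 8  (B↔C swapped to make it positive)
  edge (4, 0)→(0, 4): d=(-4,4) right/bottom  bias=-1
  edge (0, 4)→(2, 0): d=(2,-4) top-left  bias=+0
  edge (2, 0)→(4, 0): d=(2,0) top-left  bias=+0
    (1,0)@(3, 1): e=[0,6,2] → ·  [on edge]
    (0,1)@(1, 3): e=[0,2,6] → ·  [on edge]
  covered (0 px):
    · · · · · ·
    · · · · · ·
    · · · · · ·
    · · · · · ·
    · · · · · ·
    · · · · · ·

Answer: [[1,1],[1,2],[2,2],[3,2],[4,2],[1,3]]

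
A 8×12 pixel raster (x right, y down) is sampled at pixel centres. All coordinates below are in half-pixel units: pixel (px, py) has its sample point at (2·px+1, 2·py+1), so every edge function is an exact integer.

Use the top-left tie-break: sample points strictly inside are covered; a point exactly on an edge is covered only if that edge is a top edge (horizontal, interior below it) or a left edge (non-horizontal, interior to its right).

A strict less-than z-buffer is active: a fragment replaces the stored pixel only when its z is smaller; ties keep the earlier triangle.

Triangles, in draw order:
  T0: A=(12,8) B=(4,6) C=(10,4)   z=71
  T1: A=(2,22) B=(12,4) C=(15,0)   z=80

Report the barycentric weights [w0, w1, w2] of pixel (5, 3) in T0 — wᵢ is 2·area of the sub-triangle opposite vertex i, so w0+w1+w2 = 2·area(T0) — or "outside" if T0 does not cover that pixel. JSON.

T0:
  2·area = 28
  edge (12, 8)→(4, 6): d=(-8,-2) top-left  bias=+0
  edge (4, 6)→(10, 4): d=(6,-2) top-left  bias=+0
  edge (10, 4)→(12, 8): d=(2,4) right/bottom  bias=-1
    (6,1)@(13, 3): e=[42,0,-14] → .  [on edge]
    (3,2)@(7, 5): e=[14,0,14] → X  [on edge]
    (4,2)@(9, 5): e=[18,4,6] → X
    (5,2)@(11, 5): e=[22,8,-2] → .
    (0,3)@(1, 7): e=[-14,0,42] → .  [on edge]
    (3,3)@(7, 7): e=[-2,12,18] → .
    (4,3)@(9, 7): e=[2,16,10] → X
    (5,3)@(11, 7): e=[6,20,2] → X
    (6,3)@(13, 7): e=[10,24,-6] → .
    (4,4)@(9, 9): e=[-14,28,14] → .
    (5,4)@(11, 9): e=[-10,32,6] → .
  covered (4 px):
    . . . . . . . .
    . . . . . . . .
    . . . X X . . .
    . . . . X X . .
    . . . . . . . .
    . . . . . . . .
    . . . . . . . .
    . . . . . . . .
    . . . . . . . .
    . . . . . . . .
    . . . . . . . .
    . . . . . . . .
T1:
  2·area = 14
  edge (2, 22)→(12, 4): d=(10,-18) top-left  bias=+0
  edge (12, 4)→(15, 0): d=(3,-4) top-left  bias=+0
  edge (15, 0)→(2, 22): d=(-13,22) right/bottom  bias=-1
    (6,1)@(13, 3): e=[8,1,5] → X
    (7,1)@(15, 3): e=[44,9,-39] → .
    (6,2)@(13, 5): e=[28,7,-21] → .
    (3,6)@(7, 13): e=[0,7,7] → X  [on edge]
    (4,6)@(9, 13): e=[36,15,-37] → .
    (3,7)@(7, 15): e=[20,13,-19] → .
  covered (2 px):
    . . . . . . . .
    . . . . . . X .
    . . . . . . . .
    . . . . . . . .
    . . . . . . . .
    . . . . . . . .
    . . . X . . . .
    . . . . . . . .
    . . . . . . . .
    . . . . . . . .
    . . . . . . . .
    . . . . . . . .

Answer: [20,2,6]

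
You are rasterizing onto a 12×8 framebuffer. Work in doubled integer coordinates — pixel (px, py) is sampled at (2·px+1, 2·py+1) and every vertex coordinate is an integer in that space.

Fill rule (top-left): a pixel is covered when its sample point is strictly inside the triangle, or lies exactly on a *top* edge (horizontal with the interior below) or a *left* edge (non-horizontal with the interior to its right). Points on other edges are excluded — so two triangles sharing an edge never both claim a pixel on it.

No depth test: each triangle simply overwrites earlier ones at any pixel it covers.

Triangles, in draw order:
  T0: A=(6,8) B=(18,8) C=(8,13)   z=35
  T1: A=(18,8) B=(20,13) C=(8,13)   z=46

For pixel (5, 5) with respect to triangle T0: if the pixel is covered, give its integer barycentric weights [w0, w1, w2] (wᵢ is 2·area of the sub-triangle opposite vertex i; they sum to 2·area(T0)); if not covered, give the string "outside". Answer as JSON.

T0:
  2·area = 60
  edge (6, 8)→(18, 8): d=(12,0) top-left  bias=+0
  edge (18, 8)→(8, 13): d=(-10,5) right/bottom  bias=-1
  edge (8, 13)→(6, 8): d=(-2,-5) top-left  bias=+0
    (3,4)@(7, 9): e=[12,45,3] → █
    (4,4)@(9, 9): e=[12,35,13] → █
    (5,4)@(11, 9): e=[12,25,23] → █
    (6,4)@(13, 9): e=[12,15,33] → █
    (7,4)@(15, 9): e=[12,5,43] → █
    (8,4)@(17, 9): e=[12,-5,53] → ·
    (3,5)@(7, 11): e=[36,25,-1] → ·
    (4,5)@(9, 11): e=[36,15,9] → █
    (6,5)@(13, 11): e=[36,-5,29] → ·
    (7,5)@(15, 11): e=[36,-15,39] → ·
    (4,6)@(9, 13): e=[60,-5,5] → ·
    (5,6)@(11, 13): e=[60,-15,15] → ·
  covered (7 px):
    · · · · · · · · · · · ·
    · · · · · · · · · · · ·
    · · · · · · · · · · · ·
    · · · · · · · · · · · ·
    · · · █ █ █ █ █ · · · ·
    · · · · █ █ · · · · · ·
    · · · · · · · · · · · ·
    · · · · · · · · · · · ·
T1:
  2·area = 60
  edge (18, 8)→(20, 13): d=(2,5) right/bottom  bias=-1
  edge (20, 13)→(8, 13): d=(-12,0) right/bottom  bias=-1
  edge (8, 13)→(18, 8): d=(10,-5) top-left  bias=+0
    (8,4)@(17, 9): e=[7,48,5] → █
    (9,4)@(19, 9): e=[-3,48,15] → ·
    (6,5)@(13, 11): e=[31,24,5] → █
    (7,5)@(15, 11): e=[21,24,15] → █
    (9,5)@(19, 11): e=[1,24,35] → █
    (10,5)@(21, 11): e=[-9,24,45] → ·
    (0,6)@(1, 13): e=[95,0,-35] → ·  [on edge]
    (1,6)@(3, 13): e=[85,0,-25] → ·  [on edge]
    (2,6)@(5, 13): e=[75,0,-15] → ·  [on edge]
    (3,6)@(7, 13): e=[65,0,-5] → ·  [on edge]
    (4,6)@(9, 13): e=[55,0,5] → ·  [on edge]
    (5,6)@(11, 13): e=[45,0,15] → ·  [on edge]
    (6,6)@(13, 13): e=[35,0,25] → ·  [on edge]
    (7,6)@(15, 13): e=[25,0,35] → ·  [on edge]
    (8,6)@(17, 13): e=[15,0,45] → ·  [on edge]
    (9,6)@(19, 13): e=[5,0,55] → ·  [on edge]
    (10,6)@(21, 13): e=[-5,0,65] → ·  [on edge]
    (11,6)@(23, 13): e=[-15,0,75] → ·  [on edge]
  covered (5 px):
    · · · · · · · · · · · ·
    · · · · · · · · · · · ·
    · · · · · · · · · · · ·
    · · · · · · · · · · · ·
    · · · · · · · · █ · · ·
    · · · · · · █ █ █ █ · ·
    · · · · · · · · · · · ·
    · · · · · · · · · · · ·

Answer: [5,19,36]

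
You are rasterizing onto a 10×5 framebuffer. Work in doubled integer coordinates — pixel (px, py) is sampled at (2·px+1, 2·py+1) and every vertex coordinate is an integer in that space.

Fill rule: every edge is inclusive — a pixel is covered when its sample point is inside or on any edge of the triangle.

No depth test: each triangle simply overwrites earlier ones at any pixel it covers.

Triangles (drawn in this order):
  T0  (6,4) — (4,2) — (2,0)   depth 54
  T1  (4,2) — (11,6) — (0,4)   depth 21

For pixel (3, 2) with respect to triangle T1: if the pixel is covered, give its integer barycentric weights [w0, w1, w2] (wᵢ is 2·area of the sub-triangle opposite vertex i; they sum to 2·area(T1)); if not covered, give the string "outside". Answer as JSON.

T0:
  degenerate (2·area = 0) — covers nothing
T1:
  2·area = 30
  edge (4, 2)→(11, 6): d=(7,4) inclusive
  edge (11, 6)→(0, 4): d=(-11,-2) inclusive
  edge (0, 4)→(4, 2): d=(4,-2) inclusive
    (1,1)@(3, 3): e=[11,17,2] → █
    (2,1)@(5, 3): e=[3,21,6] → █
    (3,1)@(7, 3): e=[-5,25,10] → ·
    (1,2)@(3, 5): e=[25,-5,10] → ·
    (2,2)@(5, 5): e=[17,-1,14] → ·
    (3,2)@(7, 5): e=[9,3,18] → █
    (4,2)@(9, 5): e=[1,7,22] → █
    (5,2)@(11, 5): e=[-7,11,26] → ·
    (3,3)@(7, 7): e=[23,-19,26] → ·
    (4,3)@(9, 7): e=[15,-15,30] → ·
  covered (4 px):
    · · · · · · · · · ·
    · █ █ · · · · · · ·
    · · · █ █ · · · · ·
    · · · · · · · · · ·
    · · · · · · · · · ·

Result: [3,18,9]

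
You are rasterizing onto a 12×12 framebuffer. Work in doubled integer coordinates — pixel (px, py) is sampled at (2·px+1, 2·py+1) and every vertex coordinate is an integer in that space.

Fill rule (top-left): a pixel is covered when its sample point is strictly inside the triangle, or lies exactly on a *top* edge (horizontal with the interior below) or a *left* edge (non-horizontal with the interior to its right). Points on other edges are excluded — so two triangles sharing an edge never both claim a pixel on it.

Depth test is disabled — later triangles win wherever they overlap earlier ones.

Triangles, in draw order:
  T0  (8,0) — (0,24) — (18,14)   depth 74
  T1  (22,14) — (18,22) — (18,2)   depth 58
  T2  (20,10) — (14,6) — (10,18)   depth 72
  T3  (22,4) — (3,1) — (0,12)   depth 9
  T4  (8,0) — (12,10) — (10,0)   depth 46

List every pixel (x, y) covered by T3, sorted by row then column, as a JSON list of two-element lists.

T0:
  2·area = 352  (B↔C swapped to make it positive)
  edge (8, 0)→(18, 14): d=(10,14) right/bottom  bias=-1
  edge (18, 14)→(0, 24): d=(-18,10) right/bottom  bias=-1
  edge (0, 24)→(8, 0): d=(8,-24) top-left  bias=+0
    (3,1)@(7, 3): e=[44,308,0] → X  [on edge]
    (4,1)@(9, 3): e=[16,288,48] → X
    (5,1)@(11, 3): e=[-12,268,96] → .
    (3,2)@(7, 5): e=[64,272,16] → X
    (5,2)@(11, 5): e=[8,232,112] → X
    (6,2)@(13, 5): e=[-20,212,160] → .
    (3,3)@(7, 7): e=[84,236,32] → X
    (6,3)@(13, 7): e=[0,176,176] → .  [on edge]
    (2,4)@(5, 9): e=[132,220,0] → X  [on edge]
    (6,4)@(13, 9): e=[20,140,192] → X
    (7,4)@(15, 9): e=[-8,120,240] → .
    (2,5)@(5, 11): e=[152,184,16] → X
    (1,7)@(3, 15): e=[220,132,0] → X  [on edge]
    (4,9)@(9, 19): e=[176,0,176] → .  [on edge]
    (0,10)@(1, 21): e=[308,44,0] → X  [on edge]
    (11,10)@(23, 21): e=[0,-176,528] → .  [on edge]
  covered (45 px):
    . . . . . . . . . . . .
    . . . X X . . . . . . .
    . . . X X X . . . . . .
    . . . X X X . . . . . .
    . . X X X X X . . . . .
    . . X X X X X X . . . .
    . . X X X X X X X . . .
    . X X X X X X X . . . .
    . X X X X X . . . . . .
    . X X X . . . . . . . .
    X X X . . . . . . . . .
    X . . . . . . . . . . .
T1:
  2·area = 80
  edge (22, 14)→(18, 22): d=(-4,8) right/bottom  bias=-1
  edge (18, 22)→(18, 2): d=(0,-20) top-left  bias=+0
  edge (18, 2)→(22, 14): d=(4,12) right/bottom  bias=-1
    (9,2)@(19, 5): e=[60,20,0] → .  [on edge]
    (9,3)@(19, 7): e=[52,20,8] → X
    (10,3)@(21, 7): e=[36,60,-16] → .
    (9,4)@(19, 9): e=[44,20,16] → X
    (10,4)@(21, 9): e=[28,60,-8] → .
    (9,5)@(19, 11): e=[36,20,24] → X
    (10,5)@(21, 11): e=[20,60,0] → .  [on edge]
    (9,6)@(19, 13): e=[28,20,32] → X
    (10,6)@(21, 13): e=[12,60,8] → X
    (11,6)@(23, 13): e=[-4,100,-16] → .
    (9,7)@(19, 15): e=[20,20,40] → X
    (11,7)@(23, 15): e=[-12,100,-8] → .
    (11,8)@(23, 17): e=[-20,100,0] → .  [on edge]
  covered (9 px):
    . . . . . . . . . . . .
    . . . . . . . . . . . .
    . . . . . . . . . . . .
    . . . . . . . . . X . .
    . . . . . . . . . X . .
    . . . . . . . . . X . .
    . . . . . . . . . X X .
    . . . . . . . . . X X .
    . . . . . . . . . X . .
    . . . . . . . . . X . .
    . . . . . . . . . . . .
    . . . . . . . . . . . .
T2:
  2·area = 88  (B↔C swapped to make it positive)
  edge (20, 10)→(10, 18): d=(-10,8) right/bottom  bias=-1
  edge (10, 18)→(14, 6): d=(4,-12) top-left  bias=+0
  edge (14, 6)→(20, 10): d=(6,4) right/bottom  bias=-1
    (7,1)@(15, 3): e=[110,0,-22] → .  [on edge]
    (7,3)@(15, 7): e=[70,16,2] → X
    (8,3)@(17, 7): e=[54,40,-6] → .
    (6,4)@(13, 9): e=[66,0,22] → X  [on edge]
    (8,4)@(17, 9): e=[34,48,6] → X
    (9,4)@(19, 9): e=[18,72,-2] → .
    (6,5)@(13, 11): e=[46,8,34] → X
    (9,5)@(19, 11): e=[-2,80,10] → .
    (6,6)@(13, 13): e=[26,16,46] → X
    (8,6)@(17, 13): e=[-6,64,30] → .
    (5,7)@(11, 15): e=[22,0,66] → X  [on edge]
    (7,7)@(15, 15): e=[-10,48,50] → .
    (4,10)@(9, 21): e=[-22,0,110] → .  [on edge]
  covered (12 px):
    . . . . . . . . . . . .
    . . . . . . . . . . . .
    . . . . . . . . . . . .
    . . . . . . . X . . . .
    . . . . . . X X X . . .
    . . . . . . X X X . . .
    . . . . . . X X . . . .
    . . . . . X X . . . . .
    . . . . . X . . . . . .
    . . . . . . . . . . . .
    . . . . . . . . . . . .
    . . . . . . . . . . . .
T3:
  2·area = 218  (B↔C swapped to make it positive)
  edge (22, 4)→(0, 12): d=(-22,8) right/bottom  bias=-1
  edge (0, 12)→(3, 1): d=(3,-11) top-left  bias=+0
  edge (3, 1)→(22, 4): d=(19,3) right/bottom  bias=-1
    (1,0)@(3, 1): e=[218,0,0] → .  [on edge]
    (1,1)@(3, 3): e=[174,6,38] → X
    (2,1)@(5, 3): e=[158,28,32] → X
    (3,1)@(7, 3): e=[142,50,26] → X
    (4,1)@(9, 3): e=[126,72,20] → X
    (5,1)@(11, 3): e=[110,94,14] → X
    (6,1)@(13, 3): e=[94,116,8] → X
    (7,1)@(15, 3): e=[78,138,2] → X
    (8,1)@(17, 3): e=[62,160,-4] → .
    (1,2)@(3, 5): e=[130,12,76] → X
    (8,2)@(17, 5): e=[18,166,34] → X
    (9,2)@(19, 5): e=[2,188,28] → X
  covered (27 px):
    . . . . . . . . . . . .
    . X X X X X X X . . . .
    . X X X X X X X X X . .
    . X X X X X X . . . . .
    X X X X . . . . . . . .
    X . . . . . . . . . . .
    . . . . . . . . . . . .
    . . . . . . . . . . . .
    . . . . . . . . . . . .
    . . . . . . . . . . . .
    . . . . . . . . . . . .
    . . . . . . . . . . . .
T4:
  2·area = 20  (B↔C swapped to make it positive)
  edge (8, 0)→(10, 0): d=(2,0) top-left  bias=+0
  edge (10, 0)→(12, 10): d=(2,10) right/bottom  bias=-1
  edge (12, 10)→(8, 0): d=(-4,-10) top-left  bias=+0
    (4,0)@(9, 1): e=[2,12,6] → X
    (5,0)@(11, 1): e=[2,-8,26] → .
    (4,1)@(9, 3): e=[6,16,-2] → .
    (5,2)@(11, 5): e=[10,0,10] → .  [on edge]
    (5,3)@(11, 7): e=[14,4,2] → X
    (6,3)@(13, 7): e=[14,-16,22] → .
    (5,4)@(11, 9): e=[18,8,-6] → .
    (6,7)@(13, 15): e=[30,0,-10] → .  [on edge]
  covered (2 px):
    . . . . X . . . . . . .
    . . . . . . . . . . . .
    . . . . . . . . . . . .
    . . . . . X . . . . . .
    . . . . . . . . . . . .
    . . . . . . . . . . . .
    . . . . . . . . . . . .
    . . . . . . . . . . . .
    . . . . . . . . . . . .
    . . . . . . . . . . . .
    . . . . . . . . . . . .
    . . . . . . . . . . . .

Result: [[1,1],[2,1],[3,1],[4,1],[5,1],[6,1],[7,1],[1,2],[2,2],[3,2],[4,2],[5,2],[6,2],[7,2],[8,2],[9,2],[1,3],[2,3],[3,3],[4,3],[5,3],[6,3],[0,4],[1,4],[2,4],[3,4],[0,5]]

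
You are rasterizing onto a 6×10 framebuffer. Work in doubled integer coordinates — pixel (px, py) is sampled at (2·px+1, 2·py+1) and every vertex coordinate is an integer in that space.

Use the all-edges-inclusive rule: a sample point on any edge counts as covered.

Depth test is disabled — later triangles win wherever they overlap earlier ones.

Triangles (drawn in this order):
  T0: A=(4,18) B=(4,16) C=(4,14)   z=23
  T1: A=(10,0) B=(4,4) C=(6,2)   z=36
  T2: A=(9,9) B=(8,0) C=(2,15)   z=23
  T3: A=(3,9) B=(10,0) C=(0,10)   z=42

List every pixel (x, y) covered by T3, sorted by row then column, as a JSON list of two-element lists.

T0:
  degenerate (2·area = 0) — covers nothing
T1:
  2·area = 4
  edge (10, 0)→(4, 4): d=(-6,4) inclusive
  edge (4, 4)→(6, 2): d=(2,-2) inclusive
  edge (6, 2)→(10, 0): d=(4,-2) inclusive
    (3,0)@(7, 1): e=[6,0,-2] → ·  [on edge]
    (2,1)@(5, 3): e=[2,0,2] → #  [on edge]
    (3,1)@(7, 3): e=[-6,4,6] → ·
    (1,2)@(3, 5): e=[-2,0,6] → ·  [on edge]
    (2,2)@(5, 5): e=[-10,4,10] → ·
    (0,3)@(1, 7): e=[-6,0,10] → ·  [on edge]
  covered (1 px):
    · · · · · ·
    · · # · · ·
    · · · · · ·
    · · · · · ·
    · · · · · ·
    · · · · · ·
    · · · · · ·
    · · · · · ·
    · · · · · ·
    · · · · · ·
T2:
  2·area = 69  (B↔C swapped to make it positive)
  edge (9, 9)→(2, 15): d=(-7,6) inclusive
  edge (2, 15)→(8, 0): d=(6,-15) inclusive
  edge (8, 0)→(9, 9): d=(1,9) inclusive
    (3,1)@(7, 3): e=[54,3,12] → #
    (4,1)@(9, 3): e=[42,33,-6] → ·
    (3,2)@(7, 5): e=[40,15,14] → #
    (4,2)@(9, 5): e=[28,45,-4] → ·
    (3,3)@(7, 7): e=[26,27,16] → #
    (4,3)@(9, 7): e=[14,57,-2] → ·
    (2,4)@(5, 9): e=[24,9,36] → #
    (4,4)@(9, 9): e=[0,69,0] → #  [on edge]
    (5,4)@(11, 9): e=[-12,99,-18] → ·
    (2,5)@(5, 11): e=[10,21,38] → #
    (3,5)@(7, 11): e=[-2,51,20] → ·
    (4,5)@(9, 11): e=[-14,81,2] → ·
  covered (8 px):
    · · · · · ·
    · · · # · ·
    · · · # · ·
    · · · # · ·
    · · # # # ·
    · · # · · ·
    · # · · · ·
    · · · · · ·
    · · · · · ·
    · · · · · ·
T3:
  2·area = 20  (B↔C swapped to make it positive)
  edge (3, 9)→(0, 10): d=(-3,1) inclusive
  edge (0, 10)→(10, 0): d=(10,-10) inclusive
  edge (10, 0)→(3, 9): d=(-7,9) inclusive
    (4,0)@(9, 1): e=[18,0,2] → #  [on edge]
    (5,0)@(11, 1): e=[16,20,-16] → ·
    (3,1)@(7, 3): e=[14,0,6] → #  [on edge]
    (4,1)@(9, 3): e=[12,20,-12] → ·
    (2,2)@(5, 5): e=[10,0,10] → #  [on edge]
    (3,2)@(7, 5): e=[8,20,-8] → ·
    (1,3)@(3, 7): e=[6,0,14] → #  [on edge]
    (2,3)@(5, 7): e=[4,20,-4] → ·
    (4,3)@(9, 7): e=[0,60,-40] → ·  [on edge]
    (0,4)@(1, 9): e=[2,0,18] → #  [on edge]
    (1,4)@(3, 9): e=[0,20,0] → #  [on edge]
    (2,4)@(5, 9): e=[-2,40,-18] → ·
  covered (6 px):
    · · · · # ·
    · · · # · ·
    · · # · · ·
    · # · · · ·
    # # · · · ·
    · · · · · ·
    · · · · · ·
    · · · · · ·
    · · · · · ·
    · · · · · ·

Answer: [[4,0],[3,1],[2,2],[1,3],[0,4],[1,4]]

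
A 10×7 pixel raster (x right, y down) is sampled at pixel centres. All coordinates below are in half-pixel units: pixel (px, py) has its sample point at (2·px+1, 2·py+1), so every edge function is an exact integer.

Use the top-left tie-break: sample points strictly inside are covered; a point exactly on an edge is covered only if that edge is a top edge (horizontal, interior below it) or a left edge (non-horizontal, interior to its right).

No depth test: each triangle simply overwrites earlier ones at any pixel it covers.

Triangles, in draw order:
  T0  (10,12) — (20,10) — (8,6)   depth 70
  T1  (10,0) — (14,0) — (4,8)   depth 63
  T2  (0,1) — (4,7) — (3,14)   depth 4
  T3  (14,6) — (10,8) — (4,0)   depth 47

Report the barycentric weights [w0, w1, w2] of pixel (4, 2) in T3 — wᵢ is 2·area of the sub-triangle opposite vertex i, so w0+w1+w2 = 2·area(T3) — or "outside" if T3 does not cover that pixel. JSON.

T0:
  2·area = 64  (B↔C swapped to make it positive)
  edge (10, 12)→(8, 6): d=(-2,-6) top-left  bias=+0
  edge (8, 6)→(20, 10): d=(12,4) right/bottom  bias=-1
  edge (20, 10)→(10, 12): d=(-10,2) right/bottom  bias=-1
    (3,1)@(7, 3): e=[0,-32,96] → ·  [on edge]
    (2,2)@(5, 5): e=[-16,0,80] → ·  [on edge]
    (4,3)@(9, 7): e=[4,8,52] → #
    (5,3)@(11, 7): e=[16,0,48] → ·  [on edge]
    (4,4)@(9, 9): e=[0,32,32] → #  [on edge]
    (5,4)@(11, 9): e=[12,24,28] → #
    (6,4)@(13, 9): e=[24,16,24] → #
    (7,4)@(15, 9): e=[36,8,20] → #
    (8,4)@(17, 9): e=[48,0,16] → ·  [on edge]
    (4,5)@(9, 11): e=[-4,56,12] → ·
    (5,5)@(11, 11): e=[8,48,8] → #
    (7,5)@(15, 11): e=[32,32,0] → ·  [on edge]
    (2,6)@(5, 13): e=[-32,96,0] → ·  [on edge]
  covered (7 px):
    · · · · · · · · · ·
    · · · · · · · · · ·
    · · · · · · · · · ·
    · · · · # · · · · ·
    · · · · # # # # · ·
    · · · · · # # · · ·
    · · · · · · · · · ·
T1:
  2·area = 32
  edge (10, 0)→(14, 0): d=(4,0) top-left  bias=+0
  edge (14, 0)→(4, 8): d=(-10,8) right/bottom  bias=-1
  edge (4, 8)→(10, 0): d=(6,-8) top-left  bias=+0
    (5,0)@(11, 1): e=[4,14,14] → #
    (6,0)@(13, 1): e=[4,-2,30] → ·
    (4,1)@(9, 3): e=[12,10,10] → #
    (5,1)@(11, 3): e=[12,-6,26] → ·
    (3,2)@(7, 5): e=[20,6,6] → #
    (4,2)@(9, 5): e=[20,-10,22] → ·
    (2,3)@(5, 7): e=[28,2,2] → #
    (3,3)@(7, 7): e=[28,-14,18] → ·
    (2,4)@(5, 9): e=[36,-18,14] → ·
  covered (4 px):
    · · · · · # · · · ·
    · · · · # · · · · ·
    · · · # · · · · · ·
    · · # · · · · · · ·
    · · · · · · · · · ·
    · · · · · · · · · ·
    · · · · · · · · · ·
T2:
  2·area = 34
  edge (0, 1)→(4, 7): d=(4,6) right/bottom  bias=-1
  edge (4, 7)→(3, 14): d=(-1,7) right/bottom  bias=-1
  edge (3, 14)→(0, 1): d=(-3,-13) top-left  bias=+0
    (0,1)@(1, 3): e=[2,25,7] → #
    (1,1)@(3, 3): e=[-10,11,33] → ·
    (0,2)@(1, 5): e=[10,23,1] → #
    (1,2)@(3, 5): e=[-2,9,27] → ·
    (0,3)@(1, 7): e=[18,21,-5] → ·
    (1,3)@(3, 7): e=[6,7,21] → #
    (2,3)@(5, 7): e=[-6,-7,47] → ·
    (1,4)@(3, 9): e=[14,5,15] → #
    (2,4)@(5, 9): e=[2,-9,41] → ·
    (1,5)@(3, 11): e=[22,3,9] → #
    (2,5)@(5, 11): e=[10,-11,35] → ·
    (1,6)@(3, 13): e=[30,1,3] → #
  covered (6 px):
    · · · · · · · · · ·
    # · · · · · · · · ·
    # · · · · · · · · ·
    · # · · · · · · · ·
    · # · · · · · · · ·
    · # · · · · · · · ·
    · # · · · · · · · ·
T3:
  2·area = 44
  edge (14, 6)→(10, 8): d=(-4,2) right/bottom  bias=-1
  edge (10, 8)→(4, 0): d=(-6,-8) top-left  bias=+0
  edge (4, 0)→(14, 6): d=(10,6) right/bottom  bias=-1
    (2,0)@(5, 1): e=[38,2,4] → #
    (3,0)@(7, 1): e=[34,18,-8] → ·
    (2,1)@(5, 3): e=[30,-10,24] → ·
    (3,1)@(7, 3): e=[26,6,12] → #
    (4,1)@(9, 3): e=[22,22,0] → ·  [on edge]
    (3,2)@(7, 5): e=[18,-6,32] → ·
    (4,2)@(9, 5): e=[14,10,20] → #
    (5,2)@(11, 5): e=[10,26,8] → #
    (6,2)@(13, 5): e=[6,42,-4] → ·
    (4,3)@(9, 7): e=[6,-2,40] → ·
    (5,3)@(11, 7): e=[2,14,28] → #
    (6,3)@(13, 7): e=[-2,30,16] → ·
    (9,4)@(19, 9): e=[-22,66,0] → ·  [on edge]
  covered (5 px):
    · · # · · · · · · ·
    · · · # · · · · · ·
    · · · · # # · · · ·
    · · · · · # · · · ·
    · · · · · · · · · ·
    · · · · · · · · · ·
    · · · · · · · · · ·

Answer: [10,20,14]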